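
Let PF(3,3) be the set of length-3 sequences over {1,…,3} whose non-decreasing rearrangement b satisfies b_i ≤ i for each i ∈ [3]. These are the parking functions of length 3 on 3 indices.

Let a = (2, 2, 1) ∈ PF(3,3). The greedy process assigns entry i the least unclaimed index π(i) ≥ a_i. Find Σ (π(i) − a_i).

Σπ = 6 ({1..3} each once); Σa = 2+2+1 = 5; disp = 6−5 = 1.

1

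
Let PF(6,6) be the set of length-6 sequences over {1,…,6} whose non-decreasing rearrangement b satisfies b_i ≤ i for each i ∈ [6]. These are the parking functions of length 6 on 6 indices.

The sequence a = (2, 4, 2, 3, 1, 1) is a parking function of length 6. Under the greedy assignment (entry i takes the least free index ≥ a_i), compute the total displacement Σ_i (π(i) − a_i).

8

Σπ = 6·7/2 = 21 (π permutes [6]); Σa = 2+4+2+3+1+1 = 13; disp = 21−13 = 8.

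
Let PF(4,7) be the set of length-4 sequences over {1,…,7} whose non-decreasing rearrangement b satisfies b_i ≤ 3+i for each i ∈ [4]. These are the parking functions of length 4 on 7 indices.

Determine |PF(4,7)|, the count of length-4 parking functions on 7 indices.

|PF| = (7+1−4)·(7+1)^{4−1} = 4·512 = 2048 [KW]
Example (5,5,1,6) → sorted (1,5,5,6): b_i ≤ 3+i ∀i, a PF.

2048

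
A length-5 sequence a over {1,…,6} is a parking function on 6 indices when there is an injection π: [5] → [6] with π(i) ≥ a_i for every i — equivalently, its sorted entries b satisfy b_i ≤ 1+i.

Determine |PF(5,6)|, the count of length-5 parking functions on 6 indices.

4802

Count = (7−5)·7^(5−1) = 2×2401 = 4802 (Konheim–Weiss)
One tuple (3,5,6,2,2) → sorted (2,2,3,5,6): b_i ≤ 1+i ∀i, a PF.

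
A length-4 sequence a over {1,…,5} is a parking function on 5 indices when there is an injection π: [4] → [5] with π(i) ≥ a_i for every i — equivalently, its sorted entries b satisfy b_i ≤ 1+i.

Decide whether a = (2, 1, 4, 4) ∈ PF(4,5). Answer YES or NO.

Order a: b = (1, 2, 4, 4).
  b_1=1 ≤ 2
  b_2=2 ≤ 3
  b_3=4 ≤ 4
  b_4=4 ≤ 5
All bounds hold ⇒ YES

YES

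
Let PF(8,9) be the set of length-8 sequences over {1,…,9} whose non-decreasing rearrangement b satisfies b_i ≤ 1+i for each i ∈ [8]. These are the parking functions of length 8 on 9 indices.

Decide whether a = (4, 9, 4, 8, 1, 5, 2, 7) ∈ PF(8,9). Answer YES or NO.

Sorted: b = (1, 2, 4, 4, 5, 7, 8, 9).
  b_1=1 ≤ 2
  b_2=2 ≤ 3
  b_3=4 ≤ 4
  b_4=4 ≤ 5
  b_5=5 ≤ 6
  b_6=7 ≤ 7
  b_7=8 ≤ 8
  b_8=9 ≤ 9
All bounds hold ⇒ YES

YES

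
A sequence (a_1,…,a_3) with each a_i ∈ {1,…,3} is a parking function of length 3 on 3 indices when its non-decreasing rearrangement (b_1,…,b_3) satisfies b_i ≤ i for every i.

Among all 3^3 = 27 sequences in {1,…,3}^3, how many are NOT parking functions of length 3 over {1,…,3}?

Count = (4−3)·4^(3−1) = 1×16 = 16
Check (2,2,3) → sorted (2,2,3): b_1=2>1, not a PF.
Total 27; non-PF = 27−16 = 11

11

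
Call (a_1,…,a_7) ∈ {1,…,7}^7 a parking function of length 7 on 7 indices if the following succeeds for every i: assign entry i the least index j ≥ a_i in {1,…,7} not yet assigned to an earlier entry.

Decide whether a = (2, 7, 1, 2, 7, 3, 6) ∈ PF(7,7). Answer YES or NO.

NO

Order a: b = (1, 2, 2, 3, 6, 7, 7).
  b_1=1 ≤ 1
  b_2=2 ≤ 2
  b_3=2 ≤ 3
  b_4=3 ≤ 4
  b_5=6 > 5
  fails at i=5 ⇒ NO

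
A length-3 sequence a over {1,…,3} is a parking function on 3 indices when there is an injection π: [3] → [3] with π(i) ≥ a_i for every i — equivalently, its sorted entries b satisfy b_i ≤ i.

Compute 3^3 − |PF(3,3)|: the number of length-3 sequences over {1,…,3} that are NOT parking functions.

11

|PF| = (3+1−3)·(3+1)^{3−1} = 1 · 16 = 16 (Pollak)
E.g. (3,3,2) → sorted (2,3,3): b_1=2>1, not a PF.
Total 27; non-PF = 27−16 = 11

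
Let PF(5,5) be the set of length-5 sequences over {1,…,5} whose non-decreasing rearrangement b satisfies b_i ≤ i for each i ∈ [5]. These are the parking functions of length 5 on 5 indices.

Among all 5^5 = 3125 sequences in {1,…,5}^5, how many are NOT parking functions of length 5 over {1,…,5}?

1829

|PF(5,5)| = (5−5+1)·(5+1)^(5−1) = 1·1296 = 1296 (Pollak)
One tuple (4,5,3,3,5) → sorted (3,3,4,5,5): b_1=3>1, not a PF.
So 3125 − 1296 = 1829 fail.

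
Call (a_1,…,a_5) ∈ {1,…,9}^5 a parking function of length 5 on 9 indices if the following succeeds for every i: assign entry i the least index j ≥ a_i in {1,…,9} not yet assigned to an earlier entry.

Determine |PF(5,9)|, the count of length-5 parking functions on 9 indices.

Count = (9+1−5)·(9+1)^{5−1} = 5 · 10000 = 50000
E.g. (5,2,2,6,6) → sorted (2,2,5,6,6): b_i ≤ 4+i ∀i, a PF.

50000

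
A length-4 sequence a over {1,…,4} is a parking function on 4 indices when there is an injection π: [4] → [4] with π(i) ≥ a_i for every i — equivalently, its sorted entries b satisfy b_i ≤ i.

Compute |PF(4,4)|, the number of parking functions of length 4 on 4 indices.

|PF| = (5−4)·5^(4−1) = 1·125 = 125 (Pollak)
E.g. (2,2,2,1) → sorted (1,2,2,2): b_i ≤ i ∀i, a PF.

125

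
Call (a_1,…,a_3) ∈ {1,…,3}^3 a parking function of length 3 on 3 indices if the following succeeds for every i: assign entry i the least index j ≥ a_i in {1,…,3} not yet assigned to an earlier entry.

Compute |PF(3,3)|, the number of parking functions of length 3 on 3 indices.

16

#PF = (3−3+1)·(3+1)^(3−1) = 1 · 16 = 16 [KW]
Check (1,1,1) → sorted (1,1,1): b_i ≤ i ∀i, a PF.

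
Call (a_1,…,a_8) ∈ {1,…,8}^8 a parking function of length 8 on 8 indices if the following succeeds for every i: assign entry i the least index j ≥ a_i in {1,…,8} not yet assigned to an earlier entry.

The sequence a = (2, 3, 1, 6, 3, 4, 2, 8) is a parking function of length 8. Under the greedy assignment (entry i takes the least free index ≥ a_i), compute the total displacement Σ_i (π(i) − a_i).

Σπ(i) = 1+…+8 = 36; Σa = 2+3+1+6+3+4+2+8 = 29; disp = 36−29 = 7.

7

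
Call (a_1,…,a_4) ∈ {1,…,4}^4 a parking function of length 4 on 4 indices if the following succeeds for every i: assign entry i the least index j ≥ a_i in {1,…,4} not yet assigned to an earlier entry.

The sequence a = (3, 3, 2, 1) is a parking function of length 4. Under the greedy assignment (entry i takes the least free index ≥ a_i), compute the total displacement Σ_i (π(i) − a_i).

Σπ = 4·5/2 = 10 (π permutes [4]); Σa = 3+3+2+1 = 9; disp = 10−9 = 1.

1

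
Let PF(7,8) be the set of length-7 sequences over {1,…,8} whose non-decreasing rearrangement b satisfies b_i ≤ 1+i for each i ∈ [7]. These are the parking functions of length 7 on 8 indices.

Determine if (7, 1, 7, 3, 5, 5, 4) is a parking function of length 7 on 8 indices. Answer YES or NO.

Rearranged: b = (1, 3, 4, 5, 5, 7, 7).
  b_1=1 ≤ 2
  b_2=3 ≤ 3
  b_3=4 ≤ 4
  b_4=5 ≤ 5
  b_5=5 ≤ 6
  b_6=7 ≤ 7
  b_7=7 ≤ 8
All bounds hold ⇒ YES

YES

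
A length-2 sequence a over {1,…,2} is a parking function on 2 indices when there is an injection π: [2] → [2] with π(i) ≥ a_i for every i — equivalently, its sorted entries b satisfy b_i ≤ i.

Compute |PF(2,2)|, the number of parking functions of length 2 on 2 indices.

3

Count = (2+1−2)·(2+1)^{2−1} = 1·3 = 3 [KW]
Example (1,2) → sorted (1,2): b_i ≤ i ∀i, a PF.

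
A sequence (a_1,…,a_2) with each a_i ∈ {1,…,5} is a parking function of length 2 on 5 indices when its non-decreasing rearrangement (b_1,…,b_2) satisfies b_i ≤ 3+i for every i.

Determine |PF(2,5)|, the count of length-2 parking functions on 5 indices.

24

|PF| = 4·6^1 = 4 · 6 = 24 (Konheim–Weiss)
Check (2,1) → sorted (1,2): b_i ≤ 3+i ∀i, a PF.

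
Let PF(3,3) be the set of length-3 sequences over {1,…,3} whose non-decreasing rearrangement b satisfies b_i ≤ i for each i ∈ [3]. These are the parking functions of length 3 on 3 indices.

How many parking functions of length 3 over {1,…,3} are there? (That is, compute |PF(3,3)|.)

|PF| = (3+1−3)·(3+1)^{3−1} = 1·16 = 16 [KW]
Example (2,3,1) → sorted (1,2,3): b_i ≤ i ∀i, a PF.

16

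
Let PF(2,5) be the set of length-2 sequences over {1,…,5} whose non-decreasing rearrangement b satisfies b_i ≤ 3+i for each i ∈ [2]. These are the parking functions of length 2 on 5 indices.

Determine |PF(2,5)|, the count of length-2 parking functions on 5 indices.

#PF = (6−2)·6^(2−1) = 4·6 = 24 (Konheim–Weiss)
E.g. (3,4) → sorted (3,4): b_i ≤ 3+i ∀i, a PF.

24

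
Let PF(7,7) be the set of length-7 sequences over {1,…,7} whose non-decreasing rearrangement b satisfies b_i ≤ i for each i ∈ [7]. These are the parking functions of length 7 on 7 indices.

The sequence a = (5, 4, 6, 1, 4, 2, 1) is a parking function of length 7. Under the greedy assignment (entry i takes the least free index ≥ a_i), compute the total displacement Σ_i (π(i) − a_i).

5

Σπ(i) = 1+…+7 = 28; Σa = 5+4+6+1+4+2+1 = 23; disp = 28−23 = 5.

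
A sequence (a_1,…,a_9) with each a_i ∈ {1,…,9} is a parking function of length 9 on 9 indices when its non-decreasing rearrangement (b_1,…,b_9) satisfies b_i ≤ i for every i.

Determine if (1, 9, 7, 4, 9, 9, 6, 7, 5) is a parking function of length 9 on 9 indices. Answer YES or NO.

Rearranged: b = (1, 4, 5, 6, 7, 7, 9, 9, 9).
  b_1=1 ≤ 1
  b_2=4 > 2
  fails at i=2 ⇒ NO

NO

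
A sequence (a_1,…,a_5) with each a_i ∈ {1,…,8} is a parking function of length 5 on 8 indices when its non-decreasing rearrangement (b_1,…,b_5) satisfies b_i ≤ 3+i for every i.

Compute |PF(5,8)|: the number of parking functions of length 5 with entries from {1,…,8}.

|PF| = (8+1−5)·(8+1)^{5−1} = 4·6561 = 26244 (Konheim–Weiss)
One tuple (2,1,2,7,8) → sorted (1,2,2,7,8): b_i ≤ 3+i ∀i, a PF.

26244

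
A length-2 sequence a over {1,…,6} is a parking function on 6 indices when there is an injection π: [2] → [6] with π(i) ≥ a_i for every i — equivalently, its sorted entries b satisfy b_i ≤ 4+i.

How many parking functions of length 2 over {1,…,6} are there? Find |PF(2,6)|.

35

|PF(2,6)| = (6−2+1)·(6+1)^(2−1) = 5 · 7 = 35 [KW]
One tuple (4,6) → sorted (4,6): b_i ≤ 4+i ∀i, a PF.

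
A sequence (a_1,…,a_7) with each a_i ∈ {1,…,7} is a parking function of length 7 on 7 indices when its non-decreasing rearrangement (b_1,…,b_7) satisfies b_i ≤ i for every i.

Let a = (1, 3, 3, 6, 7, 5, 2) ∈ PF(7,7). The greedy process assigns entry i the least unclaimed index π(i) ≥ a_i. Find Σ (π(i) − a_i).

1

Σπ = 7·8/2 = 28 (π permutes [7]); Σa = 1+3+3+6+7+5+2 = 27; disp = 28−27 = 1.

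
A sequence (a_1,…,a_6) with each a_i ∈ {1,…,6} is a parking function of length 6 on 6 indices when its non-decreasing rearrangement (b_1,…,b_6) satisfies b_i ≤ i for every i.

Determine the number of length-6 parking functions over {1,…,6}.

16807

|PF| = (7−6)·7^(6−1) = 1×16807 = 16807 (Pollak)
Check (3,5,1,3,2,5) → sorted (1,2,3,3,5,5): b_i ≤ i ∀i, a PF.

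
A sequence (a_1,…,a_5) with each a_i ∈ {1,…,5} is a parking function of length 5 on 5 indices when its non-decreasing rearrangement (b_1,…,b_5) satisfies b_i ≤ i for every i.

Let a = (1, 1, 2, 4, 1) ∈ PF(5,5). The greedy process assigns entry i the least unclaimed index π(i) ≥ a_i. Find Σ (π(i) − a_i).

6

Σπ(i) = 1+…+5 = 15; Σa = 1+1+2+4+1 = 9; disp = 15−9 = 6.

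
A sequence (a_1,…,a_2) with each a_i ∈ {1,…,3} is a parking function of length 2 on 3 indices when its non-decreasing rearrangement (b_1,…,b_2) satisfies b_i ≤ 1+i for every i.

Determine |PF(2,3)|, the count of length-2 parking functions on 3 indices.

Count = 2·4^1 = 2 · 4 = 8
E.g. (3,2) → sorted (2,3): b_i ≤ 1+i ∀i, a PF.

8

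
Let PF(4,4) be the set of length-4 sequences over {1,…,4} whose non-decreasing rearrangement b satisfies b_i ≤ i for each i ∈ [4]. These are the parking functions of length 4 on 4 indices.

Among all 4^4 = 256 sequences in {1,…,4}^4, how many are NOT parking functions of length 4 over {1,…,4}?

|PF| = (4+1−4)·(4+1)^{4−1} = 1·125 = 125 (Konheim–Weiss)
Example (4,3,3,4) → sorted (3,3,4,4): b_1=3>1, not a PF.
Total 256; non-PF = 256−125 = 131

131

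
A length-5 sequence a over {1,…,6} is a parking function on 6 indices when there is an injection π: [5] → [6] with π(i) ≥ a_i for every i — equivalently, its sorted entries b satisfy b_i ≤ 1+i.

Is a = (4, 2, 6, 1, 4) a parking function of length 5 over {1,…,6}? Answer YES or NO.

Rearranged: b = (1, 2, 4, 4, 6).
  b_1=1 ≤ 2
  b_2=2 ≤ 3
  b_3=4 ≤ 4
  b_4=4 ≤ 5
  b_5=6 ≤ 6
All bounds hold ⇒ YES

YES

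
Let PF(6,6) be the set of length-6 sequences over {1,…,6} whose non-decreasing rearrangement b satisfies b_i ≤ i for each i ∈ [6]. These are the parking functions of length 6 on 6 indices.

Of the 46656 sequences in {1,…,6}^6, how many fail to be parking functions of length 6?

29849

Count = (6+1−6)·(6+1)^{6−1} = 1×16807 = 16807
One tuple (5,6,3,5,6,2) → sorted (2,3,5,5,6,6): b_1=2>1, not a PF.
Total 46656; non-PF = 46656−16807 = 29849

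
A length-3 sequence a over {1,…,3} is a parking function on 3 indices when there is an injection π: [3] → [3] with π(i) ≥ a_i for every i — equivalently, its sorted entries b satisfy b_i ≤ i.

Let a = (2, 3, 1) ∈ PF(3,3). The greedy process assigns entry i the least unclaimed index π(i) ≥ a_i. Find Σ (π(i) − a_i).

Σπ = 3·4/2 = 6 (π permutes [3]); Σa = 2+3+1 = 6; disp = 6−6 = 0.

0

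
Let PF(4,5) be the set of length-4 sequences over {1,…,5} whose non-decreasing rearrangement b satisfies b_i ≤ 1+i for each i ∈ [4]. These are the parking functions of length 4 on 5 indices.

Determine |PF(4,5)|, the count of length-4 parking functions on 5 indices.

432

#PF = (5−4+1)·(5+1)^(4−1) = 2·216 = 432 (Konheim–Weiss)
Check (4,1,1,1) → sorted (1,1,1,4): b_i ≤ 1+i ∀i, a PF.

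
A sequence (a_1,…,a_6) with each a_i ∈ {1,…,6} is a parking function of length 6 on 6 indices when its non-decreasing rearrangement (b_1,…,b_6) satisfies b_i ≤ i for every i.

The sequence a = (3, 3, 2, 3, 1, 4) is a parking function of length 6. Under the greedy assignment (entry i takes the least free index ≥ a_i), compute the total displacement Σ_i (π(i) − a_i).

5

Σπ = 6·7/2 = 21 (π permutes [6]); Σa = 3+3+2+3+1+4 = 16; disp = 21−16 = 5.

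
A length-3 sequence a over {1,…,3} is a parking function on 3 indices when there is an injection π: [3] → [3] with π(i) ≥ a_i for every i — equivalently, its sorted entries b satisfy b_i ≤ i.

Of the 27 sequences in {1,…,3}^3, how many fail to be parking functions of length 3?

#PF = (3−3+1)·(3+1)^(3−1) = 1·16 = 16 (Konheim–Weiss)
One tuple (2,2,3) → sorted (2,2,3): b_1=2>1, not a PF.
3^3 − 16 = 27 − 16 = 11

11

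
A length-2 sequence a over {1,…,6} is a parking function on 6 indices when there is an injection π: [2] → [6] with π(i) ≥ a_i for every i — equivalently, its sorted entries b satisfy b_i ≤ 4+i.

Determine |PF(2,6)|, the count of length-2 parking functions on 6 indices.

35

Count = 5·7^1 = 5×7 = 35 (Pollak)
One tuple (4,5) → sorted (4,5): b_i ≤ 4+i ∀i, a PF.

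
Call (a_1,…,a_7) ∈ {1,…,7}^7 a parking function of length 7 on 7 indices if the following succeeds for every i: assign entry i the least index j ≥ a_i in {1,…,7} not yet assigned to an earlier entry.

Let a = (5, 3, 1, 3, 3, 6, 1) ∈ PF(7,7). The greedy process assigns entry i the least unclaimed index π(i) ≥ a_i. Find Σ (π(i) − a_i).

6

Σπ(i) = 1+…+7 = 28; Σa = 5+3+1+3+3+6+1 = 22; disp = 28−22 = 6.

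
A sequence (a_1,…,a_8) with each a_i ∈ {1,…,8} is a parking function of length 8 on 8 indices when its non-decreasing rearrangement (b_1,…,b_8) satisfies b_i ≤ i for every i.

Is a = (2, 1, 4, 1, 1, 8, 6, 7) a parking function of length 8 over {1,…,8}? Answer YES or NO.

Rearranged: b = (1, 1, 1, 2, 4, 6, 7, 8).
  b_1=1 ≤ 1
  b_2=1 ≤ 2
  b_3=1 ≤ 3
  b_4=2 ≤ 4
  b_5=4 ≤ 5
  b_6=6 ≤ 6
  b_7=7 ≤ 7
  b_8=8 ≤ 8
All bounds hold ⇒ YES

YES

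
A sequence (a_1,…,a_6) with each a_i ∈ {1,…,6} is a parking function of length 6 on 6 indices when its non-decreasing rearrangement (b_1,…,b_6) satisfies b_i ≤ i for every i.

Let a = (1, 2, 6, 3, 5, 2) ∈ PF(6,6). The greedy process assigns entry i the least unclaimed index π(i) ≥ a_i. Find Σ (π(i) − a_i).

Σπ = 6·7/2 = 21 (π permutes [6]); Σa = 1+2+6+3+5+2 = 19; disp = 21−19 = 2.

2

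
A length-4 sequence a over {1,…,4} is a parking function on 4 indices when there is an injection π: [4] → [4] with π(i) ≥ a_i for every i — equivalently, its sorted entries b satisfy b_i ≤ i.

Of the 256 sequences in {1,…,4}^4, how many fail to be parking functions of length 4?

131

|PF(4,4)| = (4−4+1)·(4+1)^(4−1) = 1 · 125 = 125
Check (3,4,2,2) → sorted (2,2,3,4): b_1=2>1, not a PF.
So 256 − 125 = 131 fail.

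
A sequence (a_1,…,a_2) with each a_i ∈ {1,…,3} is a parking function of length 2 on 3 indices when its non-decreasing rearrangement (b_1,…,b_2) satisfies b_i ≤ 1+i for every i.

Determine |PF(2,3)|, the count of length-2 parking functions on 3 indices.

8

#PF = 2·4^1 = 2 · 4 = 8 [KW]
E.g. (2,3) → sorted (2,3): b_i ≤ 1+i ∀i, a PF.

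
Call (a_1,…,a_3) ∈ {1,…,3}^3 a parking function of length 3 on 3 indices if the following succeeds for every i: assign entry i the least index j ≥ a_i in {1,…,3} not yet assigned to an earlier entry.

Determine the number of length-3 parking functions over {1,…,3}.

|PF(3,3)| = 1·4^2 = 1·16 = 16 (Pollak)
Check (1,1,3) → sorted (1,1,3): b_i ≤ i ∀i, a PF.

16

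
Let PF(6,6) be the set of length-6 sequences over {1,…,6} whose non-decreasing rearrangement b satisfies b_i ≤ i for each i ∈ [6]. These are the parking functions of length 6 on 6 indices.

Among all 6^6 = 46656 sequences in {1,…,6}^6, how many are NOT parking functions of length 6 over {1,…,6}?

29849

Count = (7−6)·7^(6−1) = 1 · 16807 = 16807
E.g. (5,6,5,6,1,5) → sorted (1,5,5,5,6,6): b_2=5>2, not a PF.
Total 46656; non-PF = 46656−16807 = 29849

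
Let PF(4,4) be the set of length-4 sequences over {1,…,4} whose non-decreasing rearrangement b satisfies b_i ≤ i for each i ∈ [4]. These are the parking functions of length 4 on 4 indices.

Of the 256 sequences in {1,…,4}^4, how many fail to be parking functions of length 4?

|PF| = 1·5^3 = 1·125 = 125 (Pollak)
E.g. (1,4,4,4) → sorted (1,4,4,4): b_2=4>2, not a PF.
4^4 − 125 = 256 − 125 = 131

131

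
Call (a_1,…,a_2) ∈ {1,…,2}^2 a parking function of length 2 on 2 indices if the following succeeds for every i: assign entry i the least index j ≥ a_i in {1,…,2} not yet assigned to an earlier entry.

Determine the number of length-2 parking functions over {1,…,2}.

#PF = (2+1−2)·(2+1)^{2−1} = 1·3 = 3 (Konheim–Weiss)
Example (2,1) → sorted (1,2): b_i ≤ i ∀i, a PF.

3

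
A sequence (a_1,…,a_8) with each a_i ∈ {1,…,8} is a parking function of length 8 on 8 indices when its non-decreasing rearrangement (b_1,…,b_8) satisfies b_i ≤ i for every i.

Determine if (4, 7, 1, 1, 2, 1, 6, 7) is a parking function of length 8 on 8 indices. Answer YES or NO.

Order a: b = (1, 1, 1, 2, 4, 6, 7, 7).
  b_1=1 ≤ 1
  b_2=1 ≤ 2
  b_3=1 ≤ 3
  b_4=2 ≤ 4
  b_5=4 ≤ 5
  b_6=6 ≤ 6
  b_7=7 ≤ 7
  b_8=7 ≤ 8
All bounds hold ⇒ YES

YES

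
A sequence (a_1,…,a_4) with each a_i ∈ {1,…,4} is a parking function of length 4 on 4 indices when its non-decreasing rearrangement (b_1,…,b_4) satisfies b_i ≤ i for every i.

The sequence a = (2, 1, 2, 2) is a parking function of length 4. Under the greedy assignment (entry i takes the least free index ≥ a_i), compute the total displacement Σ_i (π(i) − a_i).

Σπ = 4·5/2 = 10 (π permutes [4]); Σa = 2+1+2+2 = 7; disp = 10−7 = 3.

3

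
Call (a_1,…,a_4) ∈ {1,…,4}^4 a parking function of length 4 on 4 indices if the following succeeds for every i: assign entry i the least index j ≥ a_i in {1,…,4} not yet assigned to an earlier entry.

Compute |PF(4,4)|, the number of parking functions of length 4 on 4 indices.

125

#PF = (5−4)·5^(4−1) = 1 · 125 = 125
E.g. (3,1,1,4) → sorted (1,1,3,4): b_i ≤ i ∀i, a PF.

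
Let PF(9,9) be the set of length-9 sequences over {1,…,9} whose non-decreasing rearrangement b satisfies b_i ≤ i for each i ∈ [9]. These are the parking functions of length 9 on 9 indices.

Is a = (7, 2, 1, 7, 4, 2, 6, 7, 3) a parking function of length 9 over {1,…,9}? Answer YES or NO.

YES

Rearranged: b = (1, 2, 2, 3, 4, 6, 7, 7, 7).
  b_1=1 ≤ 1
  b_2=2 ≤ 2
  b_3=2 ≤ 3
  b_4=3 ≤ 4
  b_5=4 ≤ 5
  b_6=6 ≤ 6
  b_7=7 ≤ 7
  b_8=7 ≤ 8
  b_9=7 ≤ 9
All bounds hold ⇒ YES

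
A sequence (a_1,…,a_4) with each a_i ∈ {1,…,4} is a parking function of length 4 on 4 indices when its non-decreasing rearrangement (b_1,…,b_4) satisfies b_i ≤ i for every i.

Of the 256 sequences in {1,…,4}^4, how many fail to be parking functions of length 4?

|PF(4,4)| = (5−4)·5^(4−1) = 1·125 = 125 [KW]
One tuple (2,4,2,3) → sorted (2,2,3,4): b_1=2>1, not a PF.
So 256 − 125 = 131 fail.

131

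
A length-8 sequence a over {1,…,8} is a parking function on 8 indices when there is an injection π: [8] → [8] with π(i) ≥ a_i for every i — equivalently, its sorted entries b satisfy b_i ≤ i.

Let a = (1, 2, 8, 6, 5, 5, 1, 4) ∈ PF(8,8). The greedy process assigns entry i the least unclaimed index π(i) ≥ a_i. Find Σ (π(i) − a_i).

4

Σπ = 36 ({1..8} each once); Σa = 1+2+8+6+5+5+1+4 = 32; disp = 36−32 = 4.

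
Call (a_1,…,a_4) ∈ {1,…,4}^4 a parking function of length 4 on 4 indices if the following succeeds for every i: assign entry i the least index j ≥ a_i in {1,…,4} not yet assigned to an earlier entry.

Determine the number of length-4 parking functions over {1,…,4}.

125

#PF = (4−4+1)·(4+1)^(4−1) = 1·125 = 125 (Konheim–Weiss)
One tuple (1,2,3,4) → sorted (1,2,3,4): b_i ≤ i ∀i, a PF.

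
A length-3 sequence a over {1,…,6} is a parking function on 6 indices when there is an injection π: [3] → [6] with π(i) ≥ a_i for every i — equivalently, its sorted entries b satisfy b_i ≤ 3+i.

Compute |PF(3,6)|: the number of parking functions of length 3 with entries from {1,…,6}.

#PF = (7−3)·7^(3−1) = 4 · 49 = 196 (Konheim–Weiss)
Example (2,3,5) → sorted (2,3,5): b_i ≤ 3+i ∀i, a PF.

196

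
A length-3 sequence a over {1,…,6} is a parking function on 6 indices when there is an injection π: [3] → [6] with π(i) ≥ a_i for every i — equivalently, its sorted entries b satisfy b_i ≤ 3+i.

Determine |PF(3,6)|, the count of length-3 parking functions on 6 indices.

#PF = (6−3+1)·(6+1)^(3−1) = 4 · 49 = 196 (Konheim–Weiss)
One tuple (3,6,2) → sorted (2,3,6): b_i ≤ 3+i ∀i, a PF.

196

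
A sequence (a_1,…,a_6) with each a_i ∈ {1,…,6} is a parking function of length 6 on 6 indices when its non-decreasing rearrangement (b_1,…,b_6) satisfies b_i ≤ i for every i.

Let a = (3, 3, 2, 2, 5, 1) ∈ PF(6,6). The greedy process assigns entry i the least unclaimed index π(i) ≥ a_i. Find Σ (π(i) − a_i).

Σπ(i) = 1+…+6 = 21; Σa = 3+3+2+2+5+1 = 16; disp = 21−16 = 5.

5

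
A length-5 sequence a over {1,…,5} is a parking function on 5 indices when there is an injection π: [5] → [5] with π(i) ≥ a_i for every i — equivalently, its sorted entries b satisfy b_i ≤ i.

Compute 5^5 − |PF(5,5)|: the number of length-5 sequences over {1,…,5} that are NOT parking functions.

1829

|PF| = (5−5+1)·(5+1)^(5−1) = 1·1296 = 1296 [KW]
Check (3,5,2,4,5) → sorted (2,3,4,5,5): b_1=2>1, not a PF.
Total 3125; non-PF = 3125−1296 = 1829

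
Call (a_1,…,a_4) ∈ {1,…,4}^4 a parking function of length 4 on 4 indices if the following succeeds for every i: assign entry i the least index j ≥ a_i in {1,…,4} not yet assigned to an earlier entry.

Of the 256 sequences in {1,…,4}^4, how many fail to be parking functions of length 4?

131

|PF(4,4)| = 1·5^3 = 1 · 125 = 125 (Pollak)
E.g. (4,4,4,4) → sorted (4,4,4,4): b_1=4>1, not a PF.
Total 256; non-PF = 256−125 = 131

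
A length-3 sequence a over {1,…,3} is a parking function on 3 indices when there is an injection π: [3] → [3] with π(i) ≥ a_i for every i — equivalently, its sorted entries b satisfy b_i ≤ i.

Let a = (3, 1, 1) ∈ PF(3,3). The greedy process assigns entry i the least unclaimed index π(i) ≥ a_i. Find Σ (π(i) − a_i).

1

Σπ = 6 ({1..3} each once); Σa = 3+1+1 = 5; disp = 6−5 = 1.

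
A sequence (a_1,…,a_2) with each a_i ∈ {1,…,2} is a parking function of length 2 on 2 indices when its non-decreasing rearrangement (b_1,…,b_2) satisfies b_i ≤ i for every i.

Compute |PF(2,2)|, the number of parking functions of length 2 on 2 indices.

3

|PF(2,2)| = 1·3^1 = 1·3 = 3
Example (1,1) → sorted (1,1): b_i ≤ i ∀i, a PF.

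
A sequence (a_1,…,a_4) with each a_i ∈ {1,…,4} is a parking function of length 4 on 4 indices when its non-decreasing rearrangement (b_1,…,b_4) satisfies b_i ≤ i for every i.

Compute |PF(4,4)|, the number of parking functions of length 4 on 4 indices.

|PF| = 1·5^3 = 1·125 = 125 [KW]
E.g. (2,1,4,3) → sorted (1,2,3,4): b_i ≤ i ∀i, a PF.

125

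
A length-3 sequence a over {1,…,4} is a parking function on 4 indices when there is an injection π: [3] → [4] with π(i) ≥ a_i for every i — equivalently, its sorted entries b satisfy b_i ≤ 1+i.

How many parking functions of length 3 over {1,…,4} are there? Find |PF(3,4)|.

|PF(3,4)| = (4−3+1)·(4+1)^(3−1) = 2 · 25 = 50
Check (1,4,3) → sorted (1,3,4): b_i ≤ 1+i ∀i, a PF.

50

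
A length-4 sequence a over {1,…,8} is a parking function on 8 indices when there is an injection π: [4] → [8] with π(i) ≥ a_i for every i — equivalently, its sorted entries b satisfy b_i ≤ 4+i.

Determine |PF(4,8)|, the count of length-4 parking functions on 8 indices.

3645

|PF(4,8)| = 5·9^3 = 5×729 = 3645 (Pollak)
Example (6,1,7,4) → sorted (1,4,6,7): b_i ≤ 4+i ∀i, a PF.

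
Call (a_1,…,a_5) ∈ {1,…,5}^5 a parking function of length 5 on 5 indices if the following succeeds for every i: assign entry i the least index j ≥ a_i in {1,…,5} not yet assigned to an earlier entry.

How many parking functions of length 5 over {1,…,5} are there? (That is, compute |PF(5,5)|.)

1296

Count = (5+1−5)·(5+1)^{5−1} = 1·1296 = 1296
One tuple (3,2,4,5,1) → sorted (1,2,3,4,5): b_i ≤ i ∀i, a PF.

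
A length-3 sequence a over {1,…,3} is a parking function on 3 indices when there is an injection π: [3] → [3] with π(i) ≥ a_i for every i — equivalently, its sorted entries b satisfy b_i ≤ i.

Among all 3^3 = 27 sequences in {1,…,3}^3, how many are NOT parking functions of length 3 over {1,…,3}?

Count = 1·4^2 = 1·16 = 16
E.g. (3,2,3) → sorted (2,3,3): b_1=2>1, not a PF.
3^3 − 16 = 27 − 16 = 11

11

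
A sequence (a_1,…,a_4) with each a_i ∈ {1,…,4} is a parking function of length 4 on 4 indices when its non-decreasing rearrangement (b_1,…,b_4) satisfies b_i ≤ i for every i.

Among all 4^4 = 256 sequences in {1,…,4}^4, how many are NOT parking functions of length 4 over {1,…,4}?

#PF = (4−4+1)·(4+1)^(4−1) = 1×125 = 125 (Konheim–Weiss)
Check (4,3,2,3) → sorted (2,3,3,4): b_1=2>1, not a PF.
4^4 − 125 = 256 − 125 = 131

131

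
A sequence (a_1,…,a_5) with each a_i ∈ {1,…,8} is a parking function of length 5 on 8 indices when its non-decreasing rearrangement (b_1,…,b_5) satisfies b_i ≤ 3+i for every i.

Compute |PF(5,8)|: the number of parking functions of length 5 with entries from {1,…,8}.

Count = (9−5)·9^(5−1) = 4×6561 = 26244 (Konheim–Weiss)
One tuple (1,3,4,5,5) → sorted (1,3,4,5,5): b_i ≤ 3+i ∀i, a PF.

26244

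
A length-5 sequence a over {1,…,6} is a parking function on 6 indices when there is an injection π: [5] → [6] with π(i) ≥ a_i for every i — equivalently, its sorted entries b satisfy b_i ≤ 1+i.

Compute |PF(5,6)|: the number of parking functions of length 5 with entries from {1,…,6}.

|PF| = (6+1−5)·(6+1)^{5−1} = 2 · 2401 = 4802
E.g. (3,4,4,4,2) → sorted (2,3,4,4,4): b_i ≤ 1+i ∀i, a PF.

4802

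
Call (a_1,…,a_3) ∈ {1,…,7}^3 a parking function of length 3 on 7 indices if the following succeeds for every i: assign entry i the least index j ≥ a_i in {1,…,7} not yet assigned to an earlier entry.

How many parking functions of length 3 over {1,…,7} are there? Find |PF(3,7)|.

#PF = (7−3+1)·(7+1)^(3−1) = 5·64 = 320 (Konheim–Weiss)
E.g. (5,3,6) → sorted (3,5,6): b_i ≤ 4+i ∀i, a PF.

320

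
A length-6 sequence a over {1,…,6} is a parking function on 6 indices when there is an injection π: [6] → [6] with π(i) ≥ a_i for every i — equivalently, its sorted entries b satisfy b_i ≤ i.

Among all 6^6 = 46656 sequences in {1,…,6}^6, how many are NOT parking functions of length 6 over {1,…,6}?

|PF(6,6)| = (6−6+1)·(6+1)^(6−1) = 1 · 16807 = 16807 (Konheim–Weiss)
One tuple (4,4,5,6,4,4) → sorted (4,4,4,4,5,6): b_1=4>1, not a PF.
So 46656 − 16807 = 29849 fail.

29849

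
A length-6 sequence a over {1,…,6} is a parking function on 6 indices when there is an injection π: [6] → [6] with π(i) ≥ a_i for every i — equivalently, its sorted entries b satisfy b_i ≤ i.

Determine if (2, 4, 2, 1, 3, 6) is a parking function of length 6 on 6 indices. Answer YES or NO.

YES

Rearranged: b = (1, 2, 2, 3, 4, 6).
  b_1=1 ≤ 1
  b_2=2 ≤ 2
  b_3=2 ≤ 3
  b_4=3 ≤ 4
  b_5=4 ≤ 5
  b_6=6 ≤ 6
All bounds hold ⇒ YES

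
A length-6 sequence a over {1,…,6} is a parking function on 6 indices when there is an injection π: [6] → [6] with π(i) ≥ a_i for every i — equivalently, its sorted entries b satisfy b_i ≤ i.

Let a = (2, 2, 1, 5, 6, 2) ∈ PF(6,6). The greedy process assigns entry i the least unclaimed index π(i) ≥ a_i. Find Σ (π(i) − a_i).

3

Σπ = 6·7/2 = 21 (π permutes [6]); Σa = 2+2+1+5+6+2 = 18; disp = 21−18 = 3.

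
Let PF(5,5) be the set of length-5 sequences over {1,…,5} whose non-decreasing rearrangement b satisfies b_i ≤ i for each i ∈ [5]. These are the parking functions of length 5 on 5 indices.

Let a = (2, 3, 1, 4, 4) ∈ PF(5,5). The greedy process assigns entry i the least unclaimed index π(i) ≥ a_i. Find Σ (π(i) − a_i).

Σπ = 5·6/2 = 15 (π permutes [5]); Σa = 2+3+1+4+4 = 14; disp = 15−14 = 1.

1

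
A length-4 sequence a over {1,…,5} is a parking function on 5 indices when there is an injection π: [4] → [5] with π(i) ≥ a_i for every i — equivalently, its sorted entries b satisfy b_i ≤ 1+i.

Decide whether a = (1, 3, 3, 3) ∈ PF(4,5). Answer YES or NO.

Order a: b = (1, 3, 3, 3).
  b_1=1 ≤ 2
  b_2=3 ≤ 3
  b_3=3 ≤ 4
  b_4=3 ≤ 5
All bounds hold ⇒ YES

YES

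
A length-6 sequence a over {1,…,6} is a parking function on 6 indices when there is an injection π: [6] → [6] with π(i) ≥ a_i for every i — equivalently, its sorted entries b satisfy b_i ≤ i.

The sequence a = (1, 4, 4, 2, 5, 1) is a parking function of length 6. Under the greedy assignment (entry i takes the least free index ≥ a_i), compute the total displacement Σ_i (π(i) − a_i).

Σπ = 21 ({1..6} each once); Σa = 1+4+4+2+5+1 = 17; disp = 21−17 = 4.

4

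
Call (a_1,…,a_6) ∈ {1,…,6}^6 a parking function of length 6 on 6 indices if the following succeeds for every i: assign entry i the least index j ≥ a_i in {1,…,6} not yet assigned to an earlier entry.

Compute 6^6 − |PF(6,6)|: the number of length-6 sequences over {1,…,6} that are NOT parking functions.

|PF| = (6+1−6)·(6+1)^{6−1} = 1 · 16807 = 16807
E.g. (3,6,6,6,3,2) → sorted (2,3,3,6,6,6): b_1=2>1, not a PF.
6^6 − 16807 = 46656 − 16807 = 29849

29849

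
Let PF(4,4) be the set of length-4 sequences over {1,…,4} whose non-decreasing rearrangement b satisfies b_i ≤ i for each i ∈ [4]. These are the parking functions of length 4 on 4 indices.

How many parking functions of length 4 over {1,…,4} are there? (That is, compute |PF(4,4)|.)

#PF = (4−4+1)·(4+1)^(4−1) = 1 · 125 = 125 (Konheim–Weiss)
Example (2,2,4,1) → sorted (1,2,2,4): b_i ≤ i ∀i, a PF.

125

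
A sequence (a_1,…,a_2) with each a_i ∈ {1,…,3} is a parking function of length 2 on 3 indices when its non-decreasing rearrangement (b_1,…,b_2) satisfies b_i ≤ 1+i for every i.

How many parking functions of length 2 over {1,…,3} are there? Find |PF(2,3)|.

|PF| = (4−2)·4^(2−1) = 2·4 = 8 (Konheim–Weiss)
E.g. (1,3) → sorted (1,3): b_i ≤ 1+i ∀i, a PF.

8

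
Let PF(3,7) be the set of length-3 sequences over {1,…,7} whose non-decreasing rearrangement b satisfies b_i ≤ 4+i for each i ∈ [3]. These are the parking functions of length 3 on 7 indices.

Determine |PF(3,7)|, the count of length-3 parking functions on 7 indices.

320

|PF(3,7)| = (7−3+1)·(7+1)^(3−1) = 5×64 = 320 (Pollak)
Example (3,6,4) → sorted (3,4,6): b_i ≤ 4+i ∀i, a PF.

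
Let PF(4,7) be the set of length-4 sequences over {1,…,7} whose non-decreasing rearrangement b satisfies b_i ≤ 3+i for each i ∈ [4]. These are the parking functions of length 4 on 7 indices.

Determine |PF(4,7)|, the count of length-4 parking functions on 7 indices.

2048

#PF = (7−4+1)·(7+1)^(4−1) = 4·512 = 2048 (Pollak)
Check (5,7,2,6) → sorted (2,5,6,7): b_i ≤ 3+i ∀i, a PF.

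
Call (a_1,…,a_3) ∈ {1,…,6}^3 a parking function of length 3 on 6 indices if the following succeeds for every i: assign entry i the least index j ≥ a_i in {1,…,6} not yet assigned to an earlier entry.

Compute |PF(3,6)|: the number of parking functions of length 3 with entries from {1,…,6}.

196

|PF(3,6)| = (7−3)·7^(3−1) = 4·49 = 196 [KW]
One tuple (1,2,3) → sorted (1,2,3): b_i ≤ 3+i ∀i, a PF.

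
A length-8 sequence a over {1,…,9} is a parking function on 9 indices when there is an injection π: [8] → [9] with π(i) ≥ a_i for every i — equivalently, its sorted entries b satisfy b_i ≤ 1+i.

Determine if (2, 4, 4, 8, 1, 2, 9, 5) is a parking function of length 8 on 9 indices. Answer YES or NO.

YES

Rearranged: b = (1, 2, 2, 4, 4, 5, 8, 9).
  b_1=1 ≤ 2
  b_2=2 ≤ 3
  b_3=2 ≤ 4
  b_4=4 ≤ 5
  b_5=4 ≤ 6
  b_6=5 ≤ 7
  b_7=8 ≤ 8
  b_8=9 ≤ 9
All bounds hold ⇒ YES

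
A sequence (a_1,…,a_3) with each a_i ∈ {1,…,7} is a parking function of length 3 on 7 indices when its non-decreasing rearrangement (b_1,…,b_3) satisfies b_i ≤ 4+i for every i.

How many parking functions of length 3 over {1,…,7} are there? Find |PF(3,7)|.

#PF = (7+1−3)·(7+1)^{3−1} = 5·64 = 320
Example (4,4,6) → sorted (4,4,6): b_i ≤ 4+i ∀i, a PF.

320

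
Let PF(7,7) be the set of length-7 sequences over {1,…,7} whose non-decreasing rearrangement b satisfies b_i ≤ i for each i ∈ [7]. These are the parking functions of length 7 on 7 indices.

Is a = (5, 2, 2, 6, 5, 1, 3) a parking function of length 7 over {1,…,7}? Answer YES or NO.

YES

Order a: b = (1, 2, 2, 3, 5, 5, 6).
  b_1=1 ≤ 1
  b_2=2 ≤ 2
  b_3=2 ≤ 3
  b_4=3 ≤ 4
  b_5=5 ≤ 5
  b_6=5 ≤ 6
  b_7=6 ≤ 7
All bounds hold ⇒ YES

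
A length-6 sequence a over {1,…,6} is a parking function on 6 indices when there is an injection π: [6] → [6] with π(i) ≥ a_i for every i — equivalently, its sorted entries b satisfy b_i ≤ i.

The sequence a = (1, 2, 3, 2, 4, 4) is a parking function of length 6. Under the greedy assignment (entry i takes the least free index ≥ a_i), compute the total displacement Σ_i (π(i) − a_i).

5

Σπ = 21 ({1..6} each once); Σa = 1+2+3+2+4+4 = 16; disp = 21−16 = 5.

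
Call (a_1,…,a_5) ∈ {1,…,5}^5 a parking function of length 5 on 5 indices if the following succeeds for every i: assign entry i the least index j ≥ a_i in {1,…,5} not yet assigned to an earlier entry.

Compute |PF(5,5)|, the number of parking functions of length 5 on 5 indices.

1296

|PF(5,5)| = (5−5+1)·(5+1)^(5−1) = 1 · 1296 = 1296 [KW]
Check (1,5,2,4,3) → sorted (1,2,3,4,5): b_i ≤ i ∀i, a PF.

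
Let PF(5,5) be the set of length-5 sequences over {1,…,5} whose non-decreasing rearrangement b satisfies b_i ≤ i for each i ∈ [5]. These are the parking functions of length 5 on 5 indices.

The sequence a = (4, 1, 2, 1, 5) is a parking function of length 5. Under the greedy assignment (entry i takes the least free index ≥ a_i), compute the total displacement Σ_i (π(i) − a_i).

2

Σπ(i) = 1+…+5 = 15; Σa = 4+1+2+1+5 = 13; disp = 15−13 = 2.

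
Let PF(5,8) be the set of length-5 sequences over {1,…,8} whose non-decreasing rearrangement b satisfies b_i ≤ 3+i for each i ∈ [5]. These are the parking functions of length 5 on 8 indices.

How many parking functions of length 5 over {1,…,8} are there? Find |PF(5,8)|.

#PF = 4·9^4 = 4·6561 = 26244 [KW]
Check (7,3,3,3,6) → sorted (3,3,3,6,7): b_i ≤ 3+i ∀i, a PF.

26244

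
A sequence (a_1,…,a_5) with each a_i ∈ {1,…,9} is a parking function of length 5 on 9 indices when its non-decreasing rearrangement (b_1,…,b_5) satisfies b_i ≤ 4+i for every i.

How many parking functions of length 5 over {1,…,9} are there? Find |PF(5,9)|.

50000

Count = 5·10^4 = 5·10000 = 50000 [KW]
Check (1,7,9,5,1) → sorted (1,1,5,7,9): b_i ≤ 4+i ∀i, a PF.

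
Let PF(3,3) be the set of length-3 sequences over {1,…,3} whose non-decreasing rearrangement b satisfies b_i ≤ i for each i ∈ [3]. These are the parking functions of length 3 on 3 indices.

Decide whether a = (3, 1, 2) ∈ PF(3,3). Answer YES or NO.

Sorted: b = (1, 2, 3).
  b_1=1 ≤ 1
  b_2=2 ≤ 2
  b_3=3 ≤ 3
All bounds hold ⇒ YES

YES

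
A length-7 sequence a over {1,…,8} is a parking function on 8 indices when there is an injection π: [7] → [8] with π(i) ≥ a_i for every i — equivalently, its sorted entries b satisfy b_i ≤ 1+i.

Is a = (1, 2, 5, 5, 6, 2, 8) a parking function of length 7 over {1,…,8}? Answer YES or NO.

Rearranged: b = (1, 2, 2, 5, 5, 6, 8).
  b_1=1 ≤ 2
  b_2=2 ≤ 3
  b_3=2 ≤ 4
  b_4=5 ≤ 5
  b_5=5 ≤ 6
  b_6=6 ≤ 7
  b_7=8 ≤ 8
All bounds hold ⇒ YES

YES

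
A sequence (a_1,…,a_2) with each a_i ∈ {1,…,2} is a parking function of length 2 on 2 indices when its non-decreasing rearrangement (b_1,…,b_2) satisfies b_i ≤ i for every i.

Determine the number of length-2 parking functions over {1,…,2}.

Count = (2−2+1)·(2+1)^(2−1) = 1 · 3 = 3 [KW]
Check (1,1) → sorted (1,1): b_i ≤ i ∀i, a PF.

3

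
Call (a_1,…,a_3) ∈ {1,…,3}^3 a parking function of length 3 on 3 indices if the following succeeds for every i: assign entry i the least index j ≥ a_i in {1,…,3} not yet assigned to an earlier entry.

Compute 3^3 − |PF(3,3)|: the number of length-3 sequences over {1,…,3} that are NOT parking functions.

|PF(3,3)| = 1·4^2 = 1·16 = 16
One tuple (2,3,3) → sorted (2,3,3): b_1=2>1, not a PF.
Total 27; non-PF = 27−16 = 11

11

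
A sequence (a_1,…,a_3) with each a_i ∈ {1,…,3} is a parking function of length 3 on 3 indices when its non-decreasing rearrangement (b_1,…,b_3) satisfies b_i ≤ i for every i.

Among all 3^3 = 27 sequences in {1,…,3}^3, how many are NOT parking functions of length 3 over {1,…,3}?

11

|PF| = (3+1−3)·(3+1)^{3−1} = 1×16 = 16 (Konheim–Weiss)
One tuple (3,3,1) → sorted (1,3,3): b_2=3>2, not a PF.
3^3 − 16 = 27 − 16 = 11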